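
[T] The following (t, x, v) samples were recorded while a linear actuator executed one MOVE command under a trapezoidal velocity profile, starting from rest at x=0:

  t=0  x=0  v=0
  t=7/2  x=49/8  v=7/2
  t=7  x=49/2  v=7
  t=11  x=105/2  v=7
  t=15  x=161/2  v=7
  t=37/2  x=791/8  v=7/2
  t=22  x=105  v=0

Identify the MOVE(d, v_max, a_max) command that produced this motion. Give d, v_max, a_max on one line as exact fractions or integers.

d=105 v_max=7 a_max=1

final state: t=22, x=105, v=0 → d = 105
a_max = (7/2−0)/(7/2−0) = 1
max v = 7 over t∈[7,15] → v_max = 7
check: 7·(7+8) = 105 ✓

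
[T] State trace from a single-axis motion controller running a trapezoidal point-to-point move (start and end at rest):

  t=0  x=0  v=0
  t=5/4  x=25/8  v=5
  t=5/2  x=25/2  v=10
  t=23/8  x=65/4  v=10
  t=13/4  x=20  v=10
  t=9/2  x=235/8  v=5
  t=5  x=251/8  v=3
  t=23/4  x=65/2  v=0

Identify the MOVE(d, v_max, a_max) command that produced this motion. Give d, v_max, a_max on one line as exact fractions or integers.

final state: t=23/4, x=65/2, v=0 → d = 65/2
a_max = (5−0)/(5/4−0) = 4
max v = 10 over t∈[5/2,13/4] → v_max = 10
check: 10·(5/2+3/4) = 65/2 ✓

d=65/2 v_max=10 a_max=4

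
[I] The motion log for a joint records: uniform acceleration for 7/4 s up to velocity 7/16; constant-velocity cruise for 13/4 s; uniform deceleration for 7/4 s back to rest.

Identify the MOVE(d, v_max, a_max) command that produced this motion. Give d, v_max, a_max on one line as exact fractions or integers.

a_max = (7/16)/(7/4) = 1/4
d_a = ½·7/16·7/4 = 49/128; d_c = 7/16·13/4 = 91/64
d = 2·49/128 + 91/64 = 35/16
t_c = 13/4 > 0 → v_max = v_peak = 7/16

d=35/16 v_max=7/16 a_max=1/4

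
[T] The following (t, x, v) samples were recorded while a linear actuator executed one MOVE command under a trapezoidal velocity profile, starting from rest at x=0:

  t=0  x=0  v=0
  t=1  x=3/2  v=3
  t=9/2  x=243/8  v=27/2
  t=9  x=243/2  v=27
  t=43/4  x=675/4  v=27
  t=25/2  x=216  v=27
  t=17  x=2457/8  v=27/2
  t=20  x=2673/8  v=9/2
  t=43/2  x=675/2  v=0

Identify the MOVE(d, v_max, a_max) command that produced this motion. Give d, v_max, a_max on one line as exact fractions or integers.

d=675/2 v_max=27 a_max=3

final state: t=43/2, x=675/2, v=0 → d = 675/2
a_max = (3−0)/(1−0) = 3
max v = 27 over t∈[9,25/2] → v_max = 27
check: 27·(9+7/2) = 675/2 ✓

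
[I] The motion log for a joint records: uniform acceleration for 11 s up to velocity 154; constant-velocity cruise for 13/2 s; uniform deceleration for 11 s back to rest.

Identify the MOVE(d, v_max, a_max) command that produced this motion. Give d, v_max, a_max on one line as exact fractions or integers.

a_max = 154/11 = 14
d_a = ½·154·11 = 847; d_c = 154·13/2 = 1001
d = 2·847 + 1001 = 2695
t_c = 13/2 > 0 so v_max = 154

d=2695 v_max=154 a_max=14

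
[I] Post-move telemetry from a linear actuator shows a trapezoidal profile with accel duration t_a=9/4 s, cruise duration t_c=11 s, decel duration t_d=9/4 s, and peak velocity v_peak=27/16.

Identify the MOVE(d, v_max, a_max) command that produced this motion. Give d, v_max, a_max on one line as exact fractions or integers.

d=1431/64 v_max=27/16 a_max=3/4

a_max = (27/16)/(9/4) = 3/4
d_a = ½·27/16·9/4 = 243/128; d_c = 27/16·11 = 297/16
d = 2·243/128 + 297/16 = 1431/64
t_c = 11 > 0 so v_max = 27/16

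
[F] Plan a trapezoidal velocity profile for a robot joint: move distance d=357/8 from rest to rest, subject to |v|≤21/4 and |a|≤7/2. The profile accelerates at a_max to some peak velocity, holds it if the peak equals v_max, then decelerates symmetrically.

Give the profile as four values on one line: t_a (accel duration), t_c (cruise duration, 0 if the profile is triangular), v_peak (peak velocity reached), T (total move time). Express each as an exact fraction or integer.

(v_max)²/a_max = (21/4)²/(7/2) = 63/8
357/8 ≥ 63/8 so v_max reached
t_a = (21/4)/(7/2) = 3/2; v_peak = 21/4
d_cruise = 357/8 − 63/8 = 147/4; t_c = (147/4)/(21/4) = 7
T = 2·3/2 + 7 = 10

t_a=3/2 t_c=7 v_peak=21/4 T=10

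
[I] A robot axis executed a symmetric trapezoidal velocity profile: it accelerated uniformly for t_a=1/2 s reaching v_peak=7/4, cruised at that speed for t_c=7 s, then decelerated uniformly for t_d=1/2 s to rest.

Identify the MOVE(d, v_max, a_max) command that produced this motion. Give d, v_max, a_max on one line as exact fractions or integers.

a_max = (7/4)/(1/2) = 7/2
d_a = ½·7/4·1/2 = 7/16; d_c = 7/4·7 = 49/4
d = 2·7/16 + 49/4 = 105/8
t_c = 7 > 0 so v_max = 7/4

d=105/8 v_max=7/4 a_max=7/2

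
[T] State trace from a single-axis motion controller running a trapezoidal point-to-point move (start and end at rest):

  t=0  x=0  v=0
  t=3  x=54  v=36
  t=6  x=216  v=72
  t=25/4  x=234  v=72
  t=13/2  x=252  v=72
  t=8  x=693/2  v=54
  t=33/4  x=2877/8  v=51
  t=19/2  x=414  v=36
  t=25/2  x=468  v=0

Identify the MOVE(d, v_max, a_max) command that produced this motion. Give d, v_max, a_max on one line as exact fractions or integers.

final state: t=25/2, x=468, v=0 → d = 468
a_max = (36−0)/(3−0) = 12
max v = 72 over t∈[6,13/2] → v_max = 72
check: 72·(6+1/2) = 468 ✓

d=468 v_max=72 a_max=12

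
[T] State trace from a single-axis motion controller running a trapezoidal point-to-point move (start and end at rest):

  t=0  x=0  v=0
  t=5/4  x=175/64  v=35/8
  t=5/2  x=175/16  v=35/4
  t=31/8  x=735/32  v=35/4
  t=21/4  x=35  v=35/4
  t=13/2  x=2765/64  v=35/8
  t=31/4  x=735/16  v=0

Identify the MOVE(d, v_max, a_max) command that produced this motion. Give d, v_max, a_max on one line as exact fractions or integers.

final state: t=31/4, x=735/16, v=0 → d = 735/16
a_max = (35/8−0)/(5/4−0) = 7/2
max v = 35/4 over t∈[5/2,21/4] → v_max = 35/4
check: 35/4·(5/2+11/4) = 735/16 ✓

d=735/16 v_max=35/4 a_max=7/2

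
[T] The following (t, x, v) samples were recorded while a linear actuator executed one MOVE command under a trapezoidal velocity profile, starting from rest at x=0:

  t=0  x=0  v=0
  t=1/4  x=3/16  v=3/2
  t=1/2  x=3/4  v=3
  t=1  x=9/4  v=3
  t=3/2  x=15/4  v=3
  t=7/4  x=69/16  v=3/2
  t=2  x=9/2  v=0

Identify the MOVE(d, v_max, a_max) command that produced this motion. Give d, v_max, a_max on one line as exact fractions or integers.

d=9/2 v_max=3 a_max=6

final state: t=2, x=9/2, v=0 → d = 9/2
a_max = (3/2−0)/(1/4−0) = 6
max v = 3 over t∈[1/2,3/2] → v_max = 3
check: 3·(1/2+1) = 9/2 ✓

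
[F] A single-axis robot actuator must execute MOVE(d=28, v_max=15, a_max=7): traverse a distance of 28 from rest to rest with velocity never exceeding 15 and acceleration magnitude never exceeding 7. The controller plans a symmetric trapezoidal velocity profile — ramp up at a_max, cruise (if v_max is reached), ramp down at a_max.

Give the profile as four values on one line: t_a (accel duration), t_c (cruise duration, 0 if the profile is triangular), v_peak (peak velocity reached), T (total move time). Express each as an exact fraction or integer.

vₘ²/aₘ = 15²/7 = 225/7
28 < 225/7 so t_c = 0
v_peak = √(28·7) = √196 = 14
t_a = 14/7 = 2; t_c = 0
T = 2·2 = 4

t_a=2 t_c=0 v_peak=14 T=4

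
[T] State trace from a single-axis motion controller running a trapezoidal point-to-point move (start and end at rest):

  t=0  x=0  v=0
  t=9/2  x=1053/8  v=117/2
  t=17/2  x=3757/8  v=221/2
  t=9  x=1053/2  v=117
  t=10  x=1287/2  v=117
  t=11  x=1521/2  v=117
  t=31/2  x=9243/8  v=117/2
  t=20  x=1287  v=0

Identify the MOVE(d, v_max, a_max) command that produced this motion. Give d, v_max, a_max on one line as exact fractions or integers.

final state: t=20, x=1287, v=0 → d = 1287
a_max = (117/2−0)/(9/2−0) = 13
max v = 117 over t∈[9,11] → v_max = 117
check: 117·(9+2) = 1287 ✓

d=1287 v_max=117 a_max=13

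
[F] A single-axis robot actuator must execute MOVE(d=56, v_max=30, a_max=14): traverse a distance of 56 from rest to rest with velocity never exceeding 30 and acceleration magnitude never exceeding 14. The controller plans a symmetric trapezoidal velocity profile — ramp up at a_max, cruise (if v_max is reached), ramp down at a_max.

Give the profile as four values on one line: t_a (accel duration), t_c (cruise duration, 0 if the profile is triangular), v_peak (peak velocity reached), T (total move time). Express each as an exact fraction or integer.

(v_max)²/a_max = 30²/14 = 450/7
56 < 450/7 ⇒ no cruise
v_peak = √(56·14) = √784 = 28
t_a = 28/14 = 2; t_c = 0
T = 2·2 = 4

t_a=2 t_c=0 v_peak=28 T=4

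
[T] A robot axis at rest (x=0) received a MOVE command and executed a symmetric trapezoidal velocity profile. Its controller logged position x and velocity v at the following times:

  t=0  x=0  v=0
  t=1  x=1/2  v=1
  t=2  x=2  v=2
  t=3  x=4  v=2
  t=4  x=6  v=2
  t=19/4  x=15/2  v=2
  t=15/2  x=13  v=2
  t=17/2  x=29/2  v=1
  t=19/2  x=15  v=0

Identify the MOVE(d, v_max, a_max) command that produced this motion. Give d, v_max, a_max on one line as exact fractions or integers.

final state: t=19/2, x=15, v=0 → d = 15
a_max = (1−0)/(1−0) = 1
max v = 2 over t∈[2,15/2] → v_max = 2
check: 2·(2+11/2) = 15 ✓

d=15 v_max=2 a_max=1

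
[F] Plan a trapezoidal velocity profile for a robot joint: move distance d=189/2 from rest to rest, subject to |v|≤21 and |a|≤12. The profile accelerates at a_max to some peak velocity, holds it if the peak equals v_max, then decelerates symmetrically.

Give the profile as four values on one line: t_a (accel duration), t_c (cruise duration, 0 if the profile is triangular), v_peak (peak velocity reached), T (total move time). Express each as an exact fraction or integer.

t_a=7/4 t_c=11/4 v_peak=21 T=25/4

vₘ²/aₘ = 21²/12 = 147/4
189/2 ≥ 147/4 → trapezoidal
t_a = 21/12 = 7/4; v_peak = 21
d_cruise = 189/2 − 147/4 = 231/4; t_c = (231/4)/21 = 11/4
T = 2·7/4 + 11/4 = 25/4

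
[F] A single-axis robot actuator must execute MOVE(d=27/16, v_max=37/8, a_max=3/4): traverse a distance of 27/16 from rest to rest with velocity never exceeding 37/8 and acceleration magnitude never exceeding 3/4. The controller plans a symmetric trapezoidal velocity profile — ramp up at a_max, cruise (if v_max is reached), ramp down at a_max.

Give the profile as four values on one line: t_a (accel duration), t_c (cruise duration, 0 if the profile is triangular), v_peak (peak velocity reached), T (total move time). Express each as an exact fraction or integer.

t_a=3/2 t_c=0 v_peak=9/8 T=3

(v_max)²/a_max = (37/8)²/(3/4) = 1369/48
27/16 < 1369/48 ⇒ no cruise
v_peak = √(27/16·3/4) = √(81/64) = 9/8
t_a = (9/8)/(3/4) = 3/2; t_c = 0
T = 2·3/2 = 3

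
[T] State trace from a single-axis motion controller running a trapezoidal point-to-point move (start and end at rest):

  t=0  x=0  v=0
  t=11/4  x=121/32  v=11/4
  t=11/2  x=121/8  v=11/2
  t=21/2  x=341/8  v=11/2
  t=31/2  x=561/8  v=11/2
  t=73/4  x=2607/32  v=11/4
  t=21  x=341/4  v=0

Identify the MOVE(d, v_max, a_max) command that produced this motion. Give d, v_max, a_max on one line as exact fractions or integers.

d=341/4 v_max=11/2 a_max=1

final state: t=21, x=341/4, v=0 → d = 341/4
a_max = (11/4−0)/(11/4−0) = 1
max v = 11/2 over t∈[11/2,31/2] → v_max = 11/2
check: 11/2·(11/2+10) = 341/4 ✓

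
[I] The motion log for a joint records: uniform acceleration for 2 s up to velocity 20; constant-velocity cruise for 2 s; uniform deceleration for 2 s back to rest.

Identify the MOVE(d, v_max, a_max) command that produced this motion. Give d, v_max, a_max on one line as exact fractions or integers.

d=80 v_max=20 a_max=10

a_max = 20/2 = 10
d_a = ½·20·2 = 20; d_c = 20·2 = 40
d = 2·20 + 40 = 80
t_c = 2 > 0 so v_max = 20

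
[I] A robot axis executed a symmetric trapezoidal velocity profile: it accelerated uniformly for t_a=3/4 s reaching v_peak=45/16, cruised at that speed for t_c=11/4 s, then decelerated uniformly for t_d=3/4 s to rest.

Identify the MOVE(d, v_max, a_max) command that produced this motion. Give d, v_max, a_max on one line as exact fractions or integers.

d=315/32 v_max=45/16 a_max=15/4

a_max = (45/16)/(3/4) = 15/4
d_a = ½·45/16·3/4 = 135/128; d_c = 45/16·11/4 = 495/64
d = 2·135/128 + 495/64 = 315/32
t_c = 11/4 > 0 → v_max = v_peak = 45/16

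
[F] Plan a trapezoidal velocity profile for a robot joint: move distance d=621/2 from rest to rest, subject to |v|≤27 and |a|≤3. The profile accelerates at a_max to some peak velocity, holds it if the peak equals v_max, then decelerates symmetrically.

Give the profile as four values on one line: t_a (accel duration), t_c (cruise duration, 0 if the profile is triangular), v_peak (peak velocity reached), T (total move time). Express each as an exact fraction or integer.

(v_max)²/a_max = 27²/3 = 243
621/2 ≥ 243 → trapezoidal
t_a = 27/3 = 9; v_peak = 27
d_cruise = 621/2 − 243 = 135/2; t_c = (135/2)/27 = 5/2
T = 2·9 + 5/2 = 41/2

t_a=9 t_c=5/2 v_peak=27 T=41/2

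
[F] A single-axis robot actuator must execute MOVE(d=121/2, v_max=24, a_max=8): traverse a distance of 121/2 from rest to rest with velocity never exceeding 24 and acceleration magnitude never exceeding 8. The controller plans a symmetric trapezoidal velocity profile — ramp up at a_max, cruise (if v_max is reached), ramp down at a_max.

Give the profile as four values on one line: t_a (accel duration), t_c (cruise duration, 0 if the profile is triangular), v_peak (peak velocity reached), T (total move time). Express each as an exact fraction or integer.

t_a=11/4 t_c=0 v_peak=22 T=11/2

(v_max)²/a_max = 24²/8 = 72
121/2 < 72 so t_c = 0
v_peak = √(121/2·8) = √484 = 22
t_a = 22/8 = 11/4; t_c = 0
T = 2·11/4 = 11/2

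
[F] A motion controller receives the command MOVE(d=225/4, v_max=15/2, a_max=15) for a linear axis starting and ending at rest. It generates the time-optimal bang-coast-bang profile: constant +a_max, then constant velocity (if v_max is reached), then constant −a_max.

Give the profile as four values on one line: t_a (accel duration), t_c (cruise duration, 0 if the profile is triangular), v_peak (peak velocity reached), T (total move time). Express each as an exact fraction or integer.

v_max²/a_max = (15/2)²/15 = 15/4
225/4 ≥ 15/4 → trapezoidal
t_a = (15/2)/15 = 1/2; v_peak = 15/2
d_cruise = 225/4 − 15/4 = 105/2; t_c = (105/2)/(15/2) = 7
T = 2·1/2 + 7 = 8

t_a=1/2 t_c=7 v_peak=15/2 T=8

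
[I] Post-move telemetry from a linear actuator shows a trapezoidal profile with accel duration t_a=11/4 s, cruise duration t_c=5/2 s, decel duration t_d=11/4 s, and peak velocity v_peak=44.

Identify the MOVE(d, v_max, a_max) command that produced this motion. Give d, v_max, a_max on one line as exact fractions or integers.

d=231 v_max=44 a_max=16

a_max = 44/(11/4) = 16
d_a = ½·44·11/4 = 121/2; d_c = 44·5/2 = 110
d = 2·121/2 + 110 = 231
t_c = 5/2 > 0 so v_max = 44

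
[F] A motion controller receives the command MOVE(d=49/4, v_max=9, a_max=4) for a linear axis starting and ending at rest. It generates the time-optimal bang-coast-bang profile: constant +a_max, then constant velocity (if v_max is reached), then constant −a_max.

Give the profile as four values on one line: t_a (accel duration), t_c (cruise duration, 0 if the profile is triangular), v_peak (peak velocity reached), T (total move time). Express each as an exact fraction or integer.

t_a=7/4 t_c=0 v_peak=7 T=7/2

vₘ²/aₘ = 9²/4 = 81/4
49/4 < 81/4 → triangular
v_peak = √(49/4·4) = √49 = 7
t_a = 7/4; t_c = 0
T = 2·7/4 = 7/2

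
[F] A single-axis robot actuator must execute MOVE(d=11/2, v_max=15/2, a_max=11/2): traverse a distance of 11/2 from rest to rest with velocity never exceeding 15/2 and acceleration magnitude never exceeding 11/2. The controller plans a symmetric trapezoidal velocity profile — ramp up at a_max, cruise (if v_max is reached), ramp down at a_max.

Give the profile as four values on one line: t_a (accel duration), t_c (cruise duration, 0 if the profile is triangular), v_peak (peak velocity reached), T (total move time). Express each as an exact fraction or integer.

(v_max)²/a_max = (15/2)²/(11/2) = 225/22
11/2 < 225/22 ⇒ no cruise
v_peak = √(11/2·11/2) = √(121/4) = 11/2
t_a = (11/2)/(11/2) = 1; t_c = 0
T = 2·1 = 2

t_a=1 t_c=0 v_peak=11/2 T=2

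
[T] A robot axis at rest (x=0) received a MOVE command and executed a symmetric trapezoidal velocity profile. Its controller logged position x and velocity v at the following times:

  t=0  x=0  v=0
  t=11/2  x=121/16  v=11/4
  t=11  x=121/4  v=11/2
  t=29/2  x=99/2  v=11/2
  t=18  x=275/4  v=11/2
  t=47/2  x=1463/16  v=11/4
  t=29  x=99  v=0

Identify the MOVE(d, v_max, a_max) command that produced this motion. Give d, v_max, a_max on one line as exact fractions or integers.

d=99 v_max=11/2 a_max=1/2

final state: t=29, x=99, v=0 → d = 99
a_max = (11/4−0)/(11/2−0) = 1/2
max v = 11/2 over t∈[11,18] → v_max = 11/2
check: 11/2·(11+7) = 99 ✓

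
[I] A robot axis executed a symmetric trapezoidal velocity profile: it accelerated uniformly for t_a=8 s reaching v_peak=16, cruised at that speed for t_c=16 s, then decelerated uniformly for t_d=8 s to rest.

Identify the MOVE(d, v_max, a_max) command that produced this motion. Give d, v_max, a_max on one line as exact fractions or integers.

a_max = 16/8 = 2
d_a = ½·16·8 = 64; d_c = 16·16 = 256
d = 2·64 + 256 = 384
t_c = 16 > 0 so v_max = 16

d=384 v_max=16 a_max=2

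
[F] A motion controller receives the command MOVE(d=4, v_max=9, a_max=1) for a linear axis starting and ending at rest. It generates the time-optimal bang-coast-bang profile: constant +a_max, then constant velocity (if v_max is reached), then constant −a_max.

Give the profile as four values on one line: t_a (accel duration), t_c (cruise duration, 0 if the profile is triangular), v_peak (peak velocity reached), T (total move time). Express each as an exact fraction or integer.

t_a=2 t_c=0 v_peak=2 T=4

v_max²/a_max = 9²/1 = 81
4 < 81 ⇒ no cruise
v_peak = √(4·1) = √4 = 2
t_a = 2/1 = 2; t_c = 0
T = 2·2 = 4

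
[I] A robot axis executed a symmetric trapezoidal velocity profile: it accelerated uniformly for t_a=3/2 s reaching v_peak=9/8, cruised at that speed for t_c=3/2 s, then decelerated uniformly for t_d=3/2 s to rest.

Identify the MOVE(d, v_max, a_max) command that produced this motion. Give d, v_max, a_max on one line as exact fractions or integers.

a_max = (9/8)/(3/2) = 3/4
d_a = ½·9/8·3/2 = 27/32; d_c = 9/8·3/2 = 27/16
d = 2·27/32 + 27/16 = 27/8
t_c = 3/2 > 0 ⇒ limit active, v_max = 9/8

d=27/8 v_max=9/8 a_max=3/4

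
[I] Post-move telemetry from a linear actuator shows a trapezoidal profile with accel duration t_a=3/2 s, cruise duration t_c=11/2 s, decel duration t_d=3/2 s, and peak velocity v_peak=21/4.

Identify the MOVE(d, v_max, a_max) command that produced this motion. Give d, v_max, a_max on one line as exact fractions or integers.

d=147/4 v_max=21/4 a_max=7/2

a_max = (21/4)/(3/2) = 7/2
d_a = ½·21/4·3/2 = 63/16; d_c = 21/4·11/2 = 231/8
d = 2·63/16 + 231/8 = 147/4
t_c = 11/2 > 0 ⇒ limit active, v_max = 21/4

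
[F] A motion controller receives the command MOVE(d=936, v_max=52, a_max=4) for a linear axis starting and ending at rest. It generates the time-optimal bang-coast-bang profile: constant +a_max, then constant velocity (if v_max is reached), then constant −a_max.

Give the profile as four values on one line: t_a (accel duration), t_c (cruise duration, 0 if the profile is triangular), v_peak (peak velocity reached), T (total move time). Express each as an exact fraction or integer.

t_a=13 t_c=5 v_peak=52 T=31

vₘ²/aₘ = 52²/4 = 676
936 ≥ 676 → trapezoidal
t_a = 52/4 = 13; v_peak = 52
d_cruise = 936 − 676 = 260; t_c = 260/52 = 5
T = 2·13 + 5 = 31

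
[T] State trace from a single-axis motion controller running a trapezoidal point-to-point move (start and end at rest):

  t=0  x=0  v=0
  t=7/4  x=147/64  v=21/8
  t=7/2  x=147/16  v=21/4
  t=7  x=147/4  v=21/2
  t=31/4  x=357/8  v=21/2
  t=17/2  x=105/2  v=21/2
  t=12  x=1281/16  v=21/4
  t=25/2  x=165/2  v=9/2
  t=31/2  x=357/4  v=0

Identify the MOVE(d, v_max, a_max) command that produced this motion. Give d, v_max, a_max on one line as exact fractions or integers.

final state: t=31/2, x=357/4, v=0 → d = 357/4
a_max = (21/8−0)/(7/4−0) = 3/2
max v = 21/2 over t∈[7,17/2] → v_max = 21/2
check: 21/2·(7+3/2) = 357/4 ✓

d=357/4 v_max=21/2 a_max=3/2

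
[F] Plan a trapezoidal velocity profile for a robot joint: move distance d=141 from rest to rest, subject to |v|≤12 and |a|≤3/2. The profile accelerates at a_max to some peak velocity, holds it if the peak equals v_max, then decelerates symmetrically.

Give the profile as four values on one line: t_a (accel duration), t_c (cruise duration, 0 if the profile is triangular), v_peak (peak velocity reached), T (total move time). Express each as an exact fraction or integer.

(v_max)²/a_max = 12²/(3/2) = 96
141 ≥ 96 so v_max reached
t_a = 12/(3/2) = 8; v_peak = 12
d_cruise = 141 − 96 = 45; t_c = 45/12 = 15/4
T = 2·8 + 15/4 = 79/4

t_a=8 t_c=15/4 v_peak=12 T=79/4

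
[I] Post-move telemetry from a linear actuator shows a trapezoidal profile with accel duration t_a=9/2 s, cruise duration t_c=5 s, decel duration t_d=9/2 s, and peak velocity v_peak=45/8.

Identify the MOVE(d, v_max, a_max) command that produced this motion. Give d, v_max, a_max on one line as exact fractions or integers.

a_max = (45/8)/(9/2) = 5/4
d_a = ½·45/8·9/2 = 405/32; d_c = 45/8·5 = 225/8
d = 2·405/32 + 225/8 = 855/16
t_c = 5 > 0 → v_max = v_peak = 45/8

d=855/16 v_max=45/8 a_max=5/4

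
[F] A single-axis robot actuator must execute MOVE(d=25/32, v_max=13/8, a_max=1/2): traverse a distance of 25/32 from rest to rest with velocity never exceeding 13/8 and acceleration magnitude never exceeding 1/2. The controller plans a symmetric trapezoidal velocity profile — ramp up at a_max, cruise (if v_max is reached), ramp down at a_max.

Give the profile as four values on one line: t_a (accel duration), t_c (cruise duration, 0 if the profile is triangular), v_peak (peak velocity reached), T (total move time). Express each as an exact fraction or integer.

v_max²/a_max = (13/8)²/(1/2) = 169/32
25/32 < 169/32 ⇒ no cruise
v_peak = √(25/32·1/2) = √(25/64) = 5/8
t_a = (5/8)/(1/2) = 5/4; t_c = 0
T = 2·5/4 = 5/2

t_a=5/4 t_c=0 v_peak=5/8 T=5/2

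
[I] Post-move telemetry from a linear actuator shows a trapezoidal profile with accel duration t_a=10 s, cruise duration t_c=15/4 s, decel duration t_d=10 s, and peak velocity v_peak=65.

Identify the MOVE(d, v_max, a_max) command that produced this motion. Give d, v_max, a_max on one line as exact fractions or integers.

a_max = 65/10 = 13/2
d_a = ½·65·10 = 325; d_c = 65·15/4 = 975/4
d = 2·325 + 975/4 = 3575/4
t_c = 15/4 > 0 ⇒ limit active, v_max = 65

d=3575/4 v_max=65 a_max=13/2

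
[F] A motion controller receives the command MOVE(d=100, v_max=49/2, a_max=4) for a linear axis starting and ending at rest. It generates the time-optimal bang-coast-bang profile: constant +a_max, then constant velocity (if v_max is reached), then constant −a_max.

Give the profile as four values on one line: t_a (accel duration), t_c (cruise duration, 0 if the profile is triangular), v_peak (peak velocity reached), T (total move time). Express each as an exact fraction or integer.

t_a=5 t_c=0 v_peak=20 T=10

v_max²/a_max = (49/2)²/4 = 2401/16
100 < 2401/16 → triangular
v_peak = √(100·4) = √400 = 20
t_a = 20/4 = 5; t_c = 0
T = 2·5 = 10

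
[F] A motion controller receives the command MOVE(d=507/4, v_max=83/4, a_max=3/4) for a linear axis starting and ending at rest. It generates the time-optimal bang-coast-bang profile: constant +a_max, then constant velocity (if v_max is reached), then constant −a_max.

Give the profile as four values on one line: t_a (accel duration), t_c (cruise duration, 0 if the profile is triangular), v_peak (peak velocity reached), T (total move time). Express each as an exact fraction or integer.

(v_max)²/a_max = (83/4)²/(3/4) = 6889/12
507/4 < 6889/12 so t_c = 0
v_peak = √(507/4·3/4) = √(1521/16) = 39/4
t_a = (39/4)/(3/4) = 13; t_c = 0
T = 2·13 = 26

t_a=13 t_c=0 v_peak=39/4 T=26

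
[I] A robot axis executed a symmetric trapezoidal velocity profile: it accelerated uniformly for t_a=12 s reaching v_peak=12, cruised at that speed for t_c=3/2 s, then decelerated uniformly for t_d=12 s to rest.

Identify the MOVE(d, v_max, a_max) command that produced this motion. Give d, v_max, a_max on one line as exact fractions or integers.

a_max = 12/12 = 1
d_a = ½·12·12 = 72; d_c = 12·3/2 = 18
d = 2·72 + 18 = 162
t_c = 3/2 > 0 ⇒ limit active, v_max = 12

d=162 v_max=12 a_max=1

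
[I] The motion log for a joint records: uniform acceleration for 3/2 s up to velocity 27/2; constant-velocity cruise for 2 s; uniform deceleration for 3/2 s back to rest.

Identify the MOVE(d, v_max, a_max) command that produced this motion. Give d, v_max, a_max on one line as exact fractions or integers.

d=189/4 v_max=27/2 a_max=9

a_max = (27/2)/(3/2) = 9
d_a = ½·27/2·3/2 = 81/8; d_c = 27/2·2 = 27
d = 2·81/8 + 27 = 189/4
t_c = 2 > 0 → v_max = v_peak = 27/2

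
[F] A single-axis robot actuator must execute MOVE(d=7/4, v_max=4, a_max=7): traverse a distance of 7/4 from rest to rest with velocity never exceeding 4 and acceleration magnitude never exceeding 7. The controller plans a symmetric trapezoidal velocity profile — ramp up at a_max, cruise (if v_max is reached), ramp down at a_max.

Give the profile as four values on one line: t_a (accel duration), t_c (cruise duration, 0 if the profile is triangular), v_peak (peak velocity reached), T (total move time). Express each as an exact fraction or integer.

vₘ²/aₘ = 4²/7 = 16/7
7/4 < 16/7 → triangular
v_peak = √(7/4·7) = √(49/4) = 7/2
t_a = (7/2)/7 = 1/2; t_c = 0
T = 2·1/2 = 1

t_a=1/2 t_c=0 v_peak=7/2 T=1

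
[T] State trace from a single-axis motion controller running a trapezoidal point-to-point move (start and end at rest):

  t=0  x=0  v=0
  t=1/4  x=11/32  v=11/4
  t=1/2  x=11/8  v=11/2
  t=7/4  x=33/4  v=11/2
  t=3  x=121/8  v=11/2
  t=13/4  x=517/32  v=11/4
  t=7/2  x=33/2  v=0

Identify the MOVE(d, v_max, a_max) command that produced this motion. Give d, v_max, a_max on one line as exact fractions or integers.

final state: t=7/2, x=33/2, v=0 → d = 33/2
a_max = (11/4−0)/(1/4−0) = 11
max v = 11/2 over t∈[1/2,3] → v_max = 11/2
check: 11/2·(1/2+5/2) = 33/2 ✓

d=33/2 v_max=11/2 a_max=11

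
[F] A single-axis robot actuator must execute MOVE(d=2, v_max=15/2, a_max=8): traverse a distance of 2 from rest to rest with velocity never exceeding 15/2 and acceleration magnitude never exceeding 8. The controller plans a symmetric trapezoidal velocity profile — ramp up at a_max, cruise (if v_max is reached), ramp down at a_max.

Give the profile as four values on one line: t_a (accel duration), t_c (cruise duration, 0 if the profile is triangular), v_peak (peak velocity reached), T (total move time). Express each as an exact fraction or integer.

(v_max)²/a_max = (15/2)²/8 = 225/32
2 < 225/32 → triangular
v_peak = √(2·8) = √16 = 4
t_a = 4/8 = 1/2; t_c = 0
T = 2·1/2 = 1

t_a=1/2 t_c=0 v_peak=4 T=1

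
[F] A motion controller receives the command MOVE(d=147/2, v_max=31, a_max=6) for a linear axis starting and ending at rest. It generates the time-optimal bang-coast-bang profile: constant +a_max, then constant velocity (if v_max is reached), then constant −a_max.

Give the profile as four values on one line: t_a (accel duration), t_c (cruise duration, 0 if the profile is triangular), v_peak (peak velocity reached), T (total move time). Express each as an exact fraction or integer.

t_a=7/2 t_c=0 v_peak=21 T=7

(v_max)²/a_max = 31²/6 = 961/6
147/2 < 961/6 ⇒ no cruise
v_peak = √(147/2·6) = √441 = 21
t_a = 21/6 = 7/2; t_c = 0
T = 2·7/2 = 7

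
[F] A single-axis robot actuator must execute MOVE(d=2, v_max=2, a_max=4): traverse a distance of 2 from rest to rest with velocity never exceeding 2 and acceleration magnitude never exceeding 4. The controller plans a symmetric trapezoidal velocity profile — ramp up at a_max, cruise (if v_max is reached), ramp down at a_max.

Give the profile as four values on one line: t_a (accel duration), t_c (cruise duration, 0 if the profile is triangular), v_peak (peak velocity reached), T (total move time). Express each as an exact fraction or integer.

v_max²/a_max = 2²/4 = 1
2 ≥ 1 ⇒ cruise phase
t_a = 2/4 = 1/2; v_peak = 2
d_cruise = 2 − 1 = 1; t_c = 1/2
T = 2·1/2 + 1/2 = 3/2

t_a=1/2 t_c=1/2 v_peak=2 T=3/2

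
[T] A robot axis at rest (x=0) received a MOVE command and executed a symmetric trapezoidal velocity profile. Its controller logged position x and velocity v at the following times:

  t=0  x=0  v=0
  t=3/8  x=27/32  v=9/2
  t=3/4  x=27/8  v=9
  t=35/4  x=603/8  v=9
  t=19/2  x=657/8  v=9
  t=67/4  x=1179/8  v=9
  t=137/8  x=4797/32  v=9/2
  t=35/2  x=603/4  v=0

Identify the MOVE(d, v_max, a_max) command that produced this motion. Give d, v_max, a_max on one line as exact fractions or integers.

final state: t=35/2, x=603/4, v=0 → d = 603/4
a_max = (9/2−0)/(3/8−0) = 12
max v = 9 over t∈[3/4,67/4] → v_max = 9
check: 9·(3/4+16) = 603/4 ✓

d=603/4 v_max=9 a_max=12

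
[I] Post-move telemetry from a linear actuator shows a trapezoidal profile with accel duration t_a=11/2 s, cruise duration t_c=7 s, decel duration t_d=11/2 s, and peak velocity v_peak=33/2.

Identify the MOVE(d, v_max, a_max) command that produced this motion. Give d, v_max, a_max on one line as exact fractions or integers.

a_max = (33/2)/(11/2) = 3
d_a = ½·33/2·11/2 = 363/8; d_c = 33/2·7 = 231/2
d = 2·363/8 + 231/2 = 825/4
t_c = 7 > 0 ⇒ limit active, v_max = 33/2

d=825/4 v_max=33/2 a_max=3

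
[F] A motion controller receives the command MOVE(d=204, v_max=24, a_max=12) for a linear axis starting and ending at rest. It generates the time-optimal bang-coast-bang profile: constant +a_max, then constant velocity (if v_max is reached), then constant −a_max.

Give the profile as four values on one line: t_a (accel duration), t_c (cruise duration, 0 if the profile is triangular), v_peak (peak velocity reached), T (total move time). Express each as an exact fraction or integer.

v_max²/a_max = 24²/12 = 48
204 ≥ 48 → trapezoidal
t_a = 24/12 = 2; v_peak = 24
d_cruise = 204 − 48 = 156; t_c = 156/24 = 13/2
T = 2·2 + 13/2 = 21/2

t_a=2 t_c=13/2 v_peak=24 T=21/2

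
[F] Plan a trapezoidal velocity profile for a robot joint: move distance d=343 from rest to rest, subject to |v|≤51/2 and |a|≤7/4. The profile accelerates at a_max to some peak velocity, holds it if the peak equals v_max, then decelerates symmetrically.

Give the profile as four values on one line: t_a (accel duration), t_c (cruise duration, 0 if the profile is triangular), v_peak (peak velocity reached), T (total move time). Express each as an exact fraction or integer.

t_a=14 t_c=0 v_peak=49/2 T=28

(v_max)²/a_max = (51/2)²/(7/4) = 2601/7
343 < 2601/7 so t_c = 0
v_peak = √(343·7/4) = √(2401/4) = 49/2
t_a = (49/2)/(7/4) = 14; t_c = 0
T = 2·14 = 28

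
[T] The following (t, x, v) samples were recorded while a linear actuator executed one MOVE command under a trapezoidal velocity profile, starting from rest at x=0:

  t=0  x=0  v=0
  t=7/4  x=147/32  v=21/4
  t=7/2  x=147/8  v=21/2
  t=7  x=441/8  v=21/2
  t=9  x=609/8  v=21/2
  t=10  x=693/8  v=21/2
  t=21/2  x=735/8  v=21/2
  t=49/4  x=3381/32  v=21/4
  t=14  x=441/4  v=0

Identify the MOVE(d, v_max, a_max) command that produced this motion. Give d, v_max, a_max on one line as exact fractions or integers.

final state: t=14, x=441/4, v=0 → d = 441/4
a_max = (21/4−0)/(7/4−0) = 3
max v = 21/2 over t∈[7/2,21/2] → v_max = 21/2
check: 21/2·(7/2+7) = 441/4 ✓

d=441/4 v_max=21/2 a_max=3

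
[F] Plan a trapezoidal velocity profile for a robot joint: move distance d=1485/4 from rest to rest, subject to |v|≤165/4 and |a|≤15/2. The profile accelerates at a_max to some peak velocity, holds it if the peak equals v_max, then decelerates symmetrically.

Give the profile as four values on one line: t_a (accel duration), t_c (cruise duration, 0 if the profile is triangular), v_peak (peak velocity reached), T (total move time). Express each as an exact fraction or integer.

t_a=11/2 t_c=7/2 v_peak=165/4 T=29/2

(v_max)²/a_max = (165/4)²/(15/2) = 1815/8
1485/4 ≥ 1815/8 → trapezoidal
t_a = (165/4)/(15/2) = 11/2; v_peak = 165/4
d_cruise = 1485/4 − 1815/8 = 1155/8; t_c = (1155/8)/(165/4) = 7/2
T = 2·11/2 + 7/2 = 29/2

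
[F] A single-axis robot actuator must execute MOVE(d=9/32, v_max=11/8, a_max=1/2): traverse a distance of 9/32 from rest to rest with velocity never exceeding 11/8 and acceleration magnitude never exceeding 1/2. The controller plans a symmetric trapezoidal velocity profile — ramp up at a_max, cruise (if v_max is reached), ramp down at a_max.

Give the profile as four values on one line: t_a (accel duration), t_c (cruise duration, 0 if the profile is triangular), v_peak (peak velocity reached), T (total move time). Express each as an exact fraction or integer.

t_a=3/4 t_c=0 v_peak=3/8 T=3/2

(v_max)²/a_max = (11/8)²/(1/2) = 121/32
9/32 < 121/32 so t_c = 0
v_peak = √(9/32·1/2) = √(9/64) = 3/8
t_a = (3/8)/(1/2) = 3/4; t_c = 0
T = 2·3/4 = 3/2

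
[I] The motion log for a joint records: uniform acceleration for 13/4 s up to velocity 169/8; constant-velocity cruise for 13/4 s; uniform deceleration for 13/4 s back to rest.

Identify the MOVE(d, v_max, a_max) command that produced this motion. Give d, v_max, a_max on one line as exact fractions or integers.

a_max = (169/8)/(13/4) = 13/2
d_a = ½·169/8·13/4 = 2197/64; d_c = 169/8·13/4 = 2197/32
d = 2·2197/64 + 2197/32 = 2197/16
t_c = 13/4 > 0 → v_max = v_peak = 169/8

d=2197/16 v_max=169/8 a_max=13/2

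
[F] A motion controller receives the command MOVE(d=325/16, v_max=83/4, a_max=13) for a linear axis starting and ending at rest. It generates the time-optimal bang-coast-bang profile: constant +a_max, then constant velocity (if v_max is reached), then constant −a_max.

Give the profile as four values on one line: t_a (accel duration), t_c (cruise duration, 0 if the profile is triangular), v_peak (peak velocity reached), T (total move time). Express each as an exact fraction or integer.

t_a=5/4 t_c=0 v_peak=65/4 T=5/2

v_max²/a_max = (83/4)²/13 = 6889/208
325/16 < 6889/208 so t_c = 0
v_peak = √(325/16·13) = √(4225/16) = 65/4
t_a = (65/4)/13 = 5/4; t_c = 0
T = 2·5/4 = 5/2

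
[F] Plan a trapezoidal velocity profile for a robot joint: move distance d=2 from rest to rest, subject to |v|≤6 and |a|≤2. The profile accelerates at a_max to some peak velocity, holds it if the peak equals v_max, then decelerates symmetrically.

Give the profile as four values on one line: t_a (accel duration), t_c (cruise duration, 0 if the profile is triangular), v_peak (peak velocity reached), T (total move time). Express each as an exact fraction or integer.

vₘ²/aₘ = 6²/2 = 18
2 < 18 ⇒ no cruise
v_peak = √(2·2) = √4 = 2
t_a = 2/2 = 1; t_c = 0
T = 2·1 = 2

t_a=1 t_c=0 v_peak=2 T=2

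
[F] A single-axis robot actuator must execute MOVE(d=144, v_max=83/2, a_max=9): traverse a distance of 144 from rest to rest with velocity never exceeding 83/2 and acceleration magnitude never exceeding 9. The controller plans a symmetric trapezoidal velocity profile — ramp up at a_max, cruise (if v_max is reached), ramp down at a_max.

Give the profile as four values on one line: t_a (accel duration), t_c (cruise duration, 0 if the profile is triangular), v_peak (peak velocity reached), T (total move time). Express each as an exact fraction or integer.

t_a=4 t_c=0 v_peak=36 T=8

v_max²/a_max = (83/2)²/9 = 6889/36
144 < 6889/36 → triangular
v_peak = √(144·9) = √1296 = 36
t_a = 36/9 = 4; t_c = 0
T = 2·4 = 8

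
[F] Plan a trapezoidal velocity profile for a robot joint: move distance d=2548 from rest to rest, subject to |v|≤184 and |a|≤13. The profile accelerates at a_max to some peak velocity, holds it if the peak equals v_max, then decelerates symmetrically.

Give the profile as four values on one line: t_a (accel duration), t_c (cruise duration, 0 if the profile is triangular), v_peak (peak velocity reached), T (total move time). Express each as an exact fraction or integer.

(v_max)²/a_max = 184²/13 = 33856/13
2548 < 33856/13 so t_c = 0
v_peak = √(2548·13) = √33124 = 182
t_a = 182/13 = 14; t_c = 0
T = 2·14 = 28

t_a=14 t_c=0 v_peak=182 T=28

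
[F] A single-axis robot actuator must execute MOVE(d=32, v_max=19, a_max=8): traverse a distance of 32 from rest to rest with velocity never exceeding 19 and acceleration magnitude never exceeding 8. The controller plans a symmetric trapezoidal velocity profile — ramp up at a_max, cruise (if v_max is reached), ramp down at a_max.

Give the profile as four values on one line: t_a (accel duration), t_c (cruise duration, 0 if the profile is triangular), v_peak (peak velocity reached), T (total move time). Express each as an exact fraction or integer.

v_max²/a_max = 19²/8 = 361/8
32 < 361/8 → triangular
v_peak = √(32·8) = √256 = 16
t_a = 16/8 = 2; t_c = 0
T = 2·2 = 4

t_a=2 t_c=0 v_peak=16 T=4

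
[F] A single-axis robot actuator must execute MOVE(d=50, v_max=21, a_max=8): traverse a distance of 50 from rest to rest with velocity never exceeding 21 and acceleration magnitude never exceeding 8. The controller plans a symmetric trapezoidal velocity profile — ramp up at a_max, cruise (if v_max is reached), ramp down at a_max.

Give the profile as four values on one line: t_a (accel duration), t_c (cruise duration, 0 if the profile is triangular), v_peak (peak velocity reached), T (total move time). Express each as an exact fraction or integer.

t_a=5/2 t_c=0 v_peak=20 T=5

(v_max)²/a_max = 21²/8 = 441/8
50 < 441/8 so t_c = 0
v_peak = √(50·8) = √400 = 20
t_a = 20/8 = 5/2; t_c = 0
T = 2·5/2 = 5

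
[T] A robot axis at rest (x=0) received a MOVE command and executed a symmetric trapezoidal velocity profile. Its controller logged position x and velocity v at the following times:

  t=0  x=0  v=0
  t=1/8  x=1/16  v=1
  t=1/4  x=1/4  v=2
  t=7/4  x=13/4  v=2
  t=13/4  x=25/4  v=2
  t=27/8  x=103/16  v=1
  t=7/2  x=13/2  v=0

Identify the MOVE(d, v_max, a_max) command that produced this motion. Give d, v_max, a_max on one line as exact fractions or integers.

d=13/2 v_max=2 a_max=8

final state: t=7/2, x=13/2, v=0 → d = 13/2
a_max = (1−0)/(1/8−0) = 8
max v = 2 over t∈[1/4,13/4] → v_max = 2
check: 2·(1/4+3) = 13/2 ✓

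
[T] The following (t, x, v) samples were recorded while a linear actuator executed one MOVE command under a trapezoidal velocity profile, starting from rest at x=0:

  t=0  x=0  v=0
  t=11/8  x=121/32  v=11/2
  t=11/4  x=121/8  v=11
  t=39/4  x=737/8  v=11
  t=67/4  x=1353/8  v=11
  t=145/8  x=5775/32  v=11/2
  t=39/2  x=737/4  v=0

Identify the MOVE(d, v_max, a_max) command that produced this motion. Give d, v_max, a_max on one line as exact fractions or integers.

d=737/4 v_max=11 a_max=4

final state: t=39/2, x=737/4, v=0 → d = 737/4
a_max = (11/2−0)/(11/8−0) = 4
max v = 11 over t∈[11/4,67/4] → v_max = 11
check: 11·(11/4+14) = 737/4 ✓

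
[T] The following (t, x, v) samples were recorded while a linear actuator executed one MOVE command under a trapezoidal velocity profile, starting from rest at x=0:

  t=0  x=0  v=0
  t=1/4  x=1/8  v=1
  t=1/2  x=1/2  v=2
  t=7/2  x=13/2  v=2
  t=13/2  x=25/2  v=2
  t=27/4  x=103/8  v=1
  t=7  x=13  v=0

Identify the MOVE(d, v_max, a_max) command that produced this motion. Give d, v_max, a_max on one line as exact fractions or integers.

d=13 v_max=2 a_max=4

final state: t=7, x=13, v=0 → d = 13
a_max = (1−0)/(1/4−0) = 4
max v = 2 over t∈[1/2,13/2] → v_max = 2
check: 2·(1/2+6) = 13 ✓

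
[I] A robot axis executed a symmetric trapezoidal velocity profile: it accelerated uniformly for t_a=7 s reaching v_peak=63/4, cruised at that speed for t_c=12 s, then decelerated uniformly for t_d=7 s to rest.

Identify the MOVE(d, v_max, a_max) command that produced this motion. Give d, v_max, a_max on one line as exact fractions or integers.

a_max = (63/4)/7 = 9/4
d_a = ½·63/4·7 = 441/8; d_c = 63/4·12 = 189
d = 2·441/8 + 189 = 1197/4
t_c = 12 > 0 so v_max = 63/4

d=1197/4 v_max=63/4 a_max=9/4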